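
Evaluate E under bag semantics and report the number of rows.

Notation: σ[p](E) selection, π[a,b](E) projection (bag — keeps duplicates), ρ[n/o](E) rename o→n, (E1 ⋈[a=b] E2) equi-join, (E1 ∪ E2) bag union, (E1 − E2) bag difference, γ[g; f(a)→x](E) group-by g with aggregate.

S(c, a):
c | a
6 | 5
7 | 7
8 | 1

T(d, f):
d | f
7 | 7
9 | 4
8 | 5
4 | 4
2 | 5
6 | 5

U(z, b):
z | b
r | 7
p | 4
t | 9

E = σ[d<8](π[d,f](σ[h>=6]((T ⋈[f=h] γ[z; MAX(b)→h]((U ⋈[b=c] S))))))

Stepwise |·|:
  T → 6
  U → 3
  S → 3
  (U ⋈[b=c] S) → 1
  γ[z; MAX(b)→h]((U ⋈[b=c] S)) → 1
  (T ⋈[f=h] γ[z; MAX(b)→h]((U ⋈[b=c] S))) → 1
  σ[h>=6]((T ⋈[f=h] γ[z; MAX(b)→h]((U ⋈[b=c] S)))) → 1
  π[d,f](σ[h>=6]((T ⋈[f=h] γ[z; MAX(b)→h]((U ⋈[b=c] S))))) → 1
  σ[d<8](π[d,f](σ[h>=6]((T ⋈[f=h] γ[z; MAX(b)→h]((U ⋈[b=c] S)))))) → 1

|E| = 1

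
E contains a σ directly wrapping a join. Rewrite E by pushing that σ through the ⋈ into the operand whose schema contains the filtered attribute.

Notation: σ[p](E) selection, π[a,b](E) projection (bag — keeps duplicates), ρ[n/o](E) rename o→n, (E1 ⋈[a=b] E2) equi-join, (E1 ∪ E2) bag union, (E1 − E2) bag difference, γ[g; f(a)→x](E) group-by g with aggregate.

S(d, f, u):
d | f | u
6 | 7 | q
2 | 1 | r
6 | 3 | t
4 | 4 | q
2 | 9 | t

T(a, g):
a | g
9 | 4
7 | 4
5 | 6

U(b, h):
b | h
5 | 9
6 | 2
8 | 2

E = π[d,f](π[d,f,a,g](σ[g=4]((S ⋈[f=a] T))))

σ filters on g, owned by the right side.
E' = π[d,f](π[d,f,a,g]((S ⋈[f=a] σ[g=4](T))))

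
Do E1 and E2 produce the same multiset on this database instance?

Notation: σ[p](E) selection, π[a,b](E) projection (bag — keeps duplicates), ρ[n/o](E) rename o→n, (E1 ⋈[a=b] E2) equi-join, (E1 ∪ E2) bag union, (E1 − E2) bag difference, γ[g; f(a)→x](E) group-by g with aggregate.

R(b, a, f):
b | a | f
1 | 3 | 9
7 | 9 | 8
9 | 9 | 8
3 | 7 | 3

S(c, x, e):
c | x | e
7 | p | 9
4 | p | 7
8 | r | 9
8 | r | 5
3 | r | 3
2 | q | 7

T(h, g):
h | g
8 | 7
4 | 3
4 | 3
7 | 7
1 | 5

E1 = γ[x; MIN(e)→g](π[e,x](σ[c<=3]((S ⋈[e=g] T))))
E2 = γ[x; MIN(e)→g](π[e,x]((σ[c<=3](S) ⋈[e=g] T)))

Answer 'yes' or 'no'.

E1 row counts bottom-up:
  S → 6
  T → 5
  (S ⋈[e=g] T) → 7
  σ[c<=3]((S ⋈[e=g] T)) → 4
  π[e,x](σ[c<=3]((S ⋈[e=g] T))) → 4
  γ[x; MIN(e)→g](π[e,x](σ[c<=3]((S ⋈[e=g] T)))) → 2
E2 row counts bottom-up:
  S → 6
  σ[c<=3](S) → 2
  T → 5
  (σ[c<=3](S) ⋈[e=g] T) → 4
  π[e,x]((σ[c<=3](S) ⋈[e=g] T)) → 4
  γ[x; MIN(e)→g](π[e,x]((σ[c<=3](S) ⋈[e=g] T))) → 2

E1 and E2 produce the same multiset:
x | g
q | 7
r | 3

yes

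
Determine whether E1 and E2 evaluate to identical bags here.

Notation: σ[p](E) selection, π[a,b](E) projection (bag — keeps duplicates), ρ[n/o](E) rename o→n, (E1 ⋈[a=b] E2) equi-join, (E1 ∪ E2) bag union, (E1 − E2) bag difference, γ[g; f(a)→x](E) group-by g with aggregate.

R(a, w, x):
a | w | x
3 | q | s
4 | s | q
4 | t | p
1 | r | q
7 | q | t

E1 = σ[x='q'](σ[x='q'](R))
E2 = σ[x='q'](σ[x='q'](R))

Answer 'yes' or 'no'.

E1 row counts bottom-up:
  R → 5
  σ[x='q'](R) → 2
  σ[x='q'](σ[x='q'](R)) → 2
E2 row counts bottom-up:
  R → 5
  σ[x='q'](R) → 2
  σ[x='q'](σ[x='q'](R)) → 2

E1 and E2 produce the same multiset:
a | w | x
1 | r | q
4 | s | q

yes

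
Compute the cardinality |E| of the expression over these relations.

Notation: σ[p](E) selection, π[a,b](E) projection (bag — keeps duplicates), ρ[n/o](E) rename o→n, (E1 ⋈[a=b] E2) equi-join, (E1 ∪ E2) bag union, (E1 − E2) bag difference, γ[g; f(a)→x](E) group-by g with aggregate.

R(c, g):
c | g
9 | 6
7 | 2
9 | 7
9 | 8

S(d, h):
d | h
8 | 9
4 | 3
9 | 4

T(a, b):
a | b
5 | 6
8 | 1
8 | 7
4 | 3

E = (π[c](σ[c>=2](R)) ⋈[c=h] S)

Row counts bottom-up:
  R → 4
  σ[c>=2](R) → 4
  π[c](σ[c>=2](R)) → 4
  S → 3
  (π[c](σ[c>=2](R)) ⋈[c=h] S) → 3

|E| = 3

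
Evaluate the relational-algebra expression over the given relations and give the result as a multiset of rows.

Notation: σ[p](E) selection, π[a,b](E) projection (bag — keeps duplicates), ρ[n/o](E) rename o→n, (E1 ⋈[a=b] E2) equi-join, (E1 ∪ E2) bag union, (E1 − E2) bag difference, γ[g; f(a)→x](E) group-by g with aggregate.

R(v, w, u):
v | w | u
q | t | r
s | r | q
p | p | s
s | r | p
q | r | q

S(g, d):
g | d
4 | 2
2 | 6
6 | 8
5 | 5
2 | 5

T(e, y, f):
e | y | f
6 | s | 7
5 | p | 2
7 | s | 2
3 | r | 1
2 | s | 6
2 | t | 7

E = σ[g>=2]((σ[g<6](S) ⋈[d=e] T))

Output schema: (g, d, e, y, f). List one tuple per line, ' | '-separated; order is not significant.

Subexpression sizes:
  S → 5
  σ[g<6](S) → 4
  T → 6
  (σ[g<6](S) ⋈[d=e] T) → 5
  σ[g>=2]((σ[g<6](S) ⋈[d=e] T)) → 5

== RESULT ==
g | d | e | y | f
2 | 5 | 5 | p | 2
2 | 6 | 6 | s | 7
4 | 2 | 2 | s | 6
4 | 2 | 2 | t | 7
5 | 5 | 5 | p | 2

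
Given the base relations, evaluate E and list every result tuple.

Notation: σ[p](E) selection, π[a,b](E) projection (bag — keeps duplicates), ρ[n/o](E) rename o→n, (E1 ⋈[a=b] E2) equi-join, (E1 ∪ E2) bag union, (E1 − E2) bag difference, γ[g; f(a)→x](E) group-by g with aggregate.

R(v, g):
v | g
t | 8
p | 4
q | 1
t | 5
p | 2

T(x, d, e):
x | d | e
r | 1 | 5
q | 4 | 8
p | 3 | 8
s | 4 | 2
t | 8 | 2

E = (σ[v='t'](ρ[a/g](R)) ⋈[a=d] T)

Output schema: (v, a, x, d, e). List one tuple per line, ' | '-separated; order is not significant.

Stepwise |·|:
  R → 5
  ρ[a/g](R) → 5
  σ[v='t'](ρ[a/g](R)) → 2
  T → 5
  (σ[v='t'](ρ[a/g](R)) ⋈[a=d] T) → 1

== RESULT ==
v | a | x | d | e
t | 8 | t | 8 | 2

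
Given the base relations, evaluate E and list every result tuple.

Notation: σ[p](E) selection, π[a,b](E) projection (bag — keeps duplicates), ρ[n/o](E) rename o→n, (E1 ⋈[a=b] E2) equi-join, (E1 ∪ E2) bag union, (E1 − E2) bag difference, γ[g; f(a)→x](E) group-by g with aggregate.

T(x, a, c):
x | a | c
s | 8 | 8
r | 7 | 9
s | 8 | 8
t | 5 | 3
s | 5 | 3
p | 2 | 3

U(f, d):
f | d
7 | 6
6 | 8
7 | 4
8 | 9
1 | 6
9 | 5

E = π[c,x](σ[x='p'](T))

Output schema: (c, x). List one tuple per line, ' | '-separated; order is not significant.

Row counts bottom-up:
  T → 6
  σ[x='p'](T) → 1
  π[c,x](σ[x='p'](T)) → 1

== RESULT ==
c | x
3 | p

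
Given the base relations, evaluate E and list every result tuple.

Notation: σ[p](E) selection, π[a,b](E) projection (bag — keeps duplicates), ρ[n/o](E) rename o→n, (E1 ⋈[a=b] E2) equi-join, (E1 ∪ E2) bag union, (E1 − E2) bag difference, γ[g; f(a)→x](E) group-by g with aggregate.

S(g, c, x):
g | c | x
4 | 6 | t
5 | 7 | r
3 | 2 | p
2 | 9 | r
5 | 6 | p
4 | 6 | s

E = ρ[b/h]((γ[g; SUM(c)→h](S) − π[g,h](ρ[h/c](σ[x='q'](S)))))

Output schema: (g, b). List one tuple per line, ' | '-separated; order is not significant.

Row counts bottom-up:
  S → 6
  γ[g; SUM(c)→h](S) → 4
  S → 6
  σ[x='q'](S) → 0
  ρ[h/c](σ[x='q'](S)) → 0
  π[g,h](ρ[h/c](σ[x='q'](S))) → 0
  (γ[g; SUM(c)→h](S) − π[g,h](ρ[h/c](σ[x='q'](S)))) → 4
  ρ[b/h]((γ[g; SUM(c)→h](S) − π[g,h](ρ[h/c](σ[x='q'](S))))) → 4

== RESULT ==
g | b
2 | 9
3 | 2
4 | 12
5 | 13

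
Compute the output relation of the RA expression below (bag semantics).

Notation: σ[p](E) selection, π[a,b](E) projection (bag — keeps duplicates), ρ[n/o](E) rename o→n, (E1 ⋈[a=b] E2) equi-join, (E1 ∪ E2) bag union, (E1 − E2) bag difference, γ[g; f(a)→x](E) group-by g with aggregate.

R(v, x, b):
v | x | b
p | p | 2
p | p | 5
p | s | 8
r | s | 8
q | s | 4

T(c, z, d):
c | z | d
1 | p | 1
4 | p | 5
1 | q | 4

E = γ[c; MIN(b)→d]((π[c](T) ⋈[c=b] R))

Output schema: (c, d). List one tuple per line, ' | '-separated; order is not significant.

Stepwise |·|:
  T → 3
  π[c](T) → 3
  R → 5
  (π[c](T) ⋈[c=b] R) → 1
  γ[c; MIN(b)→d]((π[c](T) ⋈[c=b] R)) → 1

== RESULT ==
c | d
4 | 4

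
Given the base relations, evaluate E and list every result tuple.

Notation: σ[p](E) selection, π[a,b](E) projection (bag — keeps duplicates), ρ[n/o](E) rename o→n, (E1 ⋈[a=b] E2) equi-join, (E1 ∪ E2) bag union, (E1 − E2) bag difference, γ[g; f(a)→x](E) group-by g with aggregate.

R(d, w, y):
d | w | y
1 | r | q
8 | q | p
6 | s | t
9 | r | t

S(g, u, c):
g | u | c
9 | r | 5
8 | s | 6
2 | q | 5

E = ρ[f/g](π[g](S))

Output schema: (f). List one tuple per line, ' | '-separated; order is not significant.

Row counts bottom-up:
  S → 3
  π[g](S) → 3
  ρ[f/g](π[g](S)) → 3

== RESULT ==
f
2
8
9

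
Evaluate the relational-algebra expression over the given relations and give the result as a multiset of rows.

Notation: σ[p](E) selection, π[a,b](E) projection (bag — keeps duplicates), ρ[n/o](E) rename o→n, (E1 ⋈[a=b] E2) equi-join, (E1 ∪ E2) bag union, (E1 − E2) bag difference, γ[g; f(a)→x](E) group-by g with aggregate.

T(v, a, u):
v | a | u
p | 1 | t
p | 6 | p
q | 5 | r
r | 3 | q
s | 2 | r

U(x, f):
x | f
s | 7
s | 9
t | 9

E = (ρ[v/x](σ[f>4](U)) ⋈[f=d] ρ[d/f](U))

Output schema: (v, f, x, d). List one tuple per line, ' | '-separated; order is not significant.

Row counts bottom-up:
  U → 3
  σ[f>4](U) → 3
  ρ[v/x](σ[f>4](U)) → 3
  U → 3
  ρ[d/f](U) → 3
  (ρ[v/x](σ[f>4](U)) ⋈[f=d] ρ[d/f](U)) → 5

== RESULT ==
v | f | x | d
s | 7 | s | 7
s | 9 | s | 9
s | 9 | t | 9
t | 9 | s | 9
t | 9 | t | 9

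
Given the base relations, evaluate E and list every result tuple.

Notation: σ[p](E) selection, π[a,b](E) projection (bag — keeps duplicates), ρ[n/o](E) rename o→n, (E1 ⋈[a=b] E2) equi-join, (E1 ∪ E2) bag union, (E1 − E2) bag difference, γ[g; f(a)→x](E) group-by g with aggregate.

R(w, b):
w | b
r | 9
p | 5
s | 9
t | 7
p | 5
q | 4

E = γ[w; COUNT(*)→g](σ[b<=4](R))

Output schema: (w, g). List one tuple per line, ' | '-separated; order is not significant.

Row counts bottom-up:
  R → 6
  σ[b<=4](R) → 1
  γ[w; COUNT(*)→g](σ[b<=4](R)) → 1

== RESULT ==
w | g
q | 1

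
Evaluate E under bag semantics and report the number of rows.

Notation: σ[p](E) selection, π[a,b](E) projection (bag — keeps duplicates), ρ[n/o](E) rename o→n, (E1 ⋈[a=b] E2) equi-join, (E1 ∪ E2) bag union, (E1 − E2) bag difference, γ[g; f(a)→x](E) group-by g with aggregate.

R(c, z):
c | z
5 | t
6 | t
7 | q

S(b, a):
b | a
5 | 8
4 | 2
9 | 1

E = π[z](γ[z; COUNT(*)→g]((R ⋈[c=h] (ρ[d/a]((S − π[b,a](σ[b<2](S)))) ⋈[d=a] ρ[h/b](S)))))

Subexpression sizes:
  R → 3
  S → 3
  S → 3
  σ[b<2](S) → 0
  π[b,a](σ[b<2](S)) → 0
  (S − π[b,a](σ[b<2](S))) → 3
  ρ[d/a]((S − π[b,a](σ[b<2](S)))) → 3
  S → 3
  ρ[h/b](S) → 3
  (ρ[d/a]((S − π[b,a](σ[b<2](S)))) ⋈[d=a] ρ[h/b](S)) → 3
  (R ⋈[c=h] (ρ[d/a]((S − π[b,a](σ[b<2](S)))) ⋈[d=a] ρ[h/b](S))) → 1
  γ[z; COUNT(*)→g]((R ⋈[c=h] (ρ[d/a]((S − π[b,a](σ[b<2](S)))) ⋈[d=a] ρ[h/b](S)))) → 1
  π[z](γ[z; COUNT(*)→g]((R ⋈[c=h] (ρ[d/a]((S − π[b,a](σ[b<2](S)))) ⋈[d=a] ρ[h/b](S))))) → 1

|E| = 1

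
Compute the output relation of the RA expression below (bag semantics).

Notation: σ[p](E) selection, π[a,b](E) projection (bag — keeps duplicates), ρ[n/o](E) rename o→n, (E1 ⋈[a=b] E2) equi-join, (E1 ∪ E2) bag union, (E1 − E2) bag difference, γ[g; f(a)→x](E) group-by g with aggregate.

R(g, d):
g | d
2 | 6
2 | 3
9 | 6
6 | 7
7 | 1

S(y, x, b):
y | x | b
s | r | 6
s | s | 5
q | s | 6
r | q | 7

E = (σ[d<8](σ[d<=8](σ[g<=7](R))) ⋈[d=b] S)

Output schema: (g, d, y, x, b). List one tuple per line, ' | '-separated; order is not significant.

Row counts bottom-up:
  R → 5
  σ[g<=7](R) → 4
  σ[d<=8](σ[g<=7](R)) → 4
  σ[d<8](σ[d<=8](σ[g<=7](R))) → 4
  S → 4
  (σ[d<8](σ[d<=8](σ[g<=7](R))) ⋈[d=b] S) → 3

== RESULT ==
g | d | y | x | b
2 | 6 | q | s | 6
2 | 6 | s | r | 6
6 | 7 | r | q | 7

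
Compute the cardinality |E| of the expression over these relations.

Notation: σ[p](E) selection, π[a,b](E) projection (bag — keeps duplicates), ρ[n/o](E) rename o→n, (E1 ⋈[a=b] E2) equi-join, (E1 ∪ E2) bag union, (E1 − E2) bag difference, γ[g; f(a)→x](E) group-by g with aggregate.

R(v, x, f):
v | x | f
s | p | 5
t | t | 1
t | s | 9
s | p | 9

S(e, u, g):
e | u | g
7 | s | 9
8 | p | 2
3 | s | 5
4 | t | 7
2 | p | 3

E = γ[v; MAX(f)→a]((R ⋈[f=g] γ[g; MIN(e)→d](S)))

Per-node cardinality:
  R → 4
  S → 5
  γ[g; MIN(e)→d](S) → 5
  (R ⋈[f=g] γ[g; MIN(e)→d](S)) → 3
  γ[v; MAX(f)→a]((R ⋈[f=g] γ[g; MIN(e)→d](S))) → 2

|E| = 2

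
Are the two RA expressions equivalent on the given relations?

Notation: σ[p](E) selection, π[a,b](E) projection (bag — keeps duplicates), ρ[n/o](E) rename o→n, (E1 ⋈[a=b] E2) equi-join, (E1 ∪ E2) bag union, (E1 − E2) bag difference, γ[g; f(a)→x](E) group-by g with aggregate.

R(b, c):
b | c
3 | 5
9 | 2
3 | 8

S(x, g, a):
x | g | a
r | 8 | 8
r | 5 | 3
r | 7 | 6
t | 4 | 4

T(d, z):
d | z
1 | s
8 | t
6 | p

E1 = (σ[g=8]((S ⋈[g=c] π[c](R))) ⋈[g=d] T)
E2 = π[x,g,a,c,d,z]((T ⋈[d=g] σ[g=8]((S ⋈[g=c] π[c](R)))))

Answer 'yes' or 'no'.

E1 stepwise |·|:
  S → 4
  R → 3
  π[c](R) → 3
  (S ⋈[g=c] π[c](R)) → 2
  σ[g=8]((S ⋈[g=c] π[c](R))) → 1
  T → 3
  (σ[g=8]((S ⋈[g=c] π[c](R))) ⋈[g=d] T) → 1
E2 stepwise |·|:
  T → 3
  S → 4
  R → 3
  π[c](R) → 3
  (S ⋈[g=c] π[c](R)) → 2
  σ[g=8]((S ⋈[g=c] π[c](R))) → 1
  (T ⋈[d=g] σ[g=8]((S ⋈[g=c] π[c](R)))) → 1
  π[x,g,a,c,d,z]((T ⋈[d=g] σ[g=8]((S ⋈[g=c] π[c](R))))) → 1

E1 and E2 produce the same multiset:
x | g | a | c | d | z
r | 8 | 8 | 8 | 8 | t

yes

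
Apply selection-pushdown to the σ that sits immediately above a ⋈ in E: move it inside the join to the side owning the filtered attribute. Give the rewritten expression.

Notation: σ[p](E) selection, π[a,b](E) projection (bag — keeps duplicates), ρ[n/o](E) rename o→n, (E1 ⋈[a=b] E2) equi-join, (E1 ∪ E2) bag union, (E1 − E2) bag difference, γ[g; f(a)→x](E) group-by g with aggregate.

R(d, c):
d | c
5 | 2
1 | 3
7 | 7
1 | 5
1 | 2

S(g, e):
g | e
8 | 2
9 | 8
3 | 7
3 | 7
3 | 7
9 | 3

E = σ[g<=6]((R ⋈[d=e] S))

σ filters on g, owned by the right side.
E' = (R ⋈[d=e] σ[g<=6](S))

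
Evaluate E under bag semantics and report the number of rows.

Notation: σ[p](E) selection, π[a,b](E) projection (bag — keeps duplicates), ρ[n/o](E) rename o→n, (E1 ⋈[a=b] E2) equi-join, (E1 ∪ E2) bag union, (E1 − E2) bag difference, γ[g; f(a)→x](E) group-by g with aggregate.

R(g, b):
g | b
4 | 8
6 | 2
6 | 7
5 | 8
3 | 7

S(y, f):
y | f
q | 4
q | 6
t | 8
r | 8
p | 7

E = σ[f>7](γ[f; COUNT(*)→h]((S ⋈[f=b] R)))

Row counts bottom-up:
  S → 5
  R → 5
  (S ⋈[f=b] R) → 6
  γ[f; COUNT(*)→h]((S ⋈[f=b] R)) → 2
  σ[f>7](γ[f; COUNT(*)→h]((S ⋈[f=b] R))) → 1

|E| = 1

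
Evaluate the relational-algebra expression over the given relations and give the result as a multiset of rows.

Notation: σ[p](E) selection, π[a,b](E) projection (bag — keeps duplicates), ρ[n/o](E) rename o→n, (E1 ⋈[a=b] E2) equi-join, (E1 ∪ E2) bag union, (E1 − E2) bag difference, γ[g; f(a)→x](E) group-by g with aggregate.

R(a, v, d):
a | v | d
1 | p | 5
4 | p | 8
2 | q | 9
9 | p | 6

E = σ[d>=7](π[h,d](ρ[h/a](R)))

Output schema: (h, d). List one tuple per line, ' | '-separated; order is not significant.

Stepwise |·|:
  R → 4
  ρ[h/a](R) → 4
  π[h,d](ρ[h/a](R)) → 4
  σ[d>=7](π[h,d](ρ[h/a](R))) → 2

== RESULT ==
h | d
2 | 9
4 | 8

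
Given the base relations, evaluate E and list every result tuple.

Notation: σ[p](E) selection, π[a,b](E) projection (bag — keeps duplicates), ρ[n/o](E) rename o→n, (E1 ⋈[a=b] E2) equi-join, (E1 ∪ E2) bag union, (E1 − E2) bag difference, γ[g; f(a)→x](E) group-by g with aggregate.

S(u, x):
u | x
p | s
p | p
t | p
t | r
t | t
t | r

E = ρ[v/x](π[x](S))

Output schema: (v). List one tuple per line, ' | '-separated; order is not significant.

Subexpression sizes:
  S → 6
  π[x](S) → 6
  ρ[v/x](π[x](S)) → 6

== RESULT ==
v
p
p
r
r
s
t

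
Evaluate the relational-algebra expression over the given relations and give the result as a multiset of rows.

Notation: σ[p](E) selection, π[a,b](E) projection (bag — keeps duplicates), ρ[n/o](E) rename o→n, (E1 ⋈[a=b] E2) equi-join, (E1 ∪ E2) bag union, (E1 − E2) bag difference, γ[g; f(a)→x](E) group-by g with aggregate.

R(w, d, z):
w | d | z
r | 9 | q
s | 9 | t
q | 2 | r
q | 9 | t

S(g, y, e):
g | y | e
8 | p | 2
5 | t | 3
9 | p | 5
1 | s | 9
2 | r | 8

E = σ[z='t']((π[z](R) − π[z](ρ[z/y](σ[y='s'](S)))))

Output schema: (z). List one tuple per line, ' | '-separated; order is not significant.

Row counts bottom-up:
  R → 4
  π[z](R) → 4
  S → 5
  σ[y='s'](S) → 1
  ρ[z/y](σ[y='s'](S)) → 1
  π[z](ρ[z/y](σ[y='s'](S))) → 1
  (π[z](R) − π[z](ρ[z/y](σ[y='s'](S)))) → 4
  σ[z='t']((π[z](R) − π[z](ρ[z/y](σ[y='s'](S))))) → 2

== RESULT ==
z
t
t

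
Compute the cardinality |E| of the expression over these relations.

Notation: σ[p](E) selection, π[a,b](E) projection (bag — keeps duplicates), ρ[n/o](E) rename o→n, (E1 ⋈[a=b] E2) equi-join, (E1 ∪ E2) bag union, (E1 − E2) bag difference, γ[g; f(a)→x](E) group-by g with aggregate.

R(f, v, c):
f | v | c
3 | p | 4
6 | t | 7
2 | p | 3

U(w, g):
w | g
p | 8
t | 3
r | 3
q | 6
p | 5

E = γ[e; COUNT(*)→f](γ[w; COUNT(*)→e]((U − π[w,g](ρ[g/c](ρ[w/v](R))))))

Row counts bottom-up:
  U → 5
  R → 3
  ρ[w/v](R) → 3
  ρ[g/c](ρ[w/v](R)) → 3
  π[w,g](ρ[g/c](ρ[w/v](R))) → 3
  (U − π[w,g](ρ[g/c](ρ[w/v](R)))) → 5
  γ[w; COUNT(*)→e]((U − π[w,g](ρ[g/c](ρ[w/v](R))))) → 4
  γ[e; COUNT(*)→f](γ[w; COUNT(*)→e]((U − π[w,g](ρ[g/c](ρ[w/v](R)))))) → 2

|E| = 2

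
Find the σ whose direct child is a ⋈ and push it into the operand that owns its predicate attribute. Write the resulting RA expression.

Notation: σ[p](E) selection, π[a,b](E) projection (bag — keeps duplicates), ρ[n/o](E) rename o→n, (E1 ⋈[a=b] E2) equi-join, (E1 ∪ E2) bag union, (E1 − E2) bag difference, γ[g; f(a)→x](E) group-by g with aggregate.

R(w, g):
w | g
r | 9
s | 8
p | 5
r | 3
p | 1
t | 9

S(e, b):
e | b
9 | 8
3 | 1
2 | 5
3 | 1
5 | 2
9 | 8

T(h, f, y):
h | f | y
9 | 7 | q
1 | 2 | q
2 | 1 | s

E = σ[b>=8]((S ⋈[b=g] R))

σ filters on b, owned by the left side.
E' = (σ[b>=8](S) ⋈[b=g] R)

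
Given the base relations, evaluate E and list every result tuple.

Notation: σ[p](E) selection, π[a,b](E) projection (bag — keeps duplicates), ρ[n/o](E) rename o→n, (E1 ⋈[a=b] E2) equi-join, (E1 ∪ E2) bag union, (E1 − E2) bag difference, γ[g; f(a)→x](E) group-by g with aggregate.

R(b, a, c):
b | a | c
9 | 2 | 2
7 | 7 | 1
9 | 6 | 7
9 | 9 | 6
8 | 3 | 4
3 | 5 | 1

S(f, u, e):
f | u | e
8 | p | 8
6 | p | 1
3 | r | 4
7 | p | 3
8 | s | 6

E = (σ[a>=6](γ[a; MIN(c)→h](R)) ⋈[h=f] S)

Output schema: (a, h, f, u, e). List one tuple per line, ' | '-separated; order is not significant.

Row counts bottom-up:
  R → 6
  γ[a; MIN(c)→h](R) → 6
  σ[a>=6](γ[a; MIN(c)→h](R)) → 3
  S → 5
  (σ[a>=6](γ[a; MIN(c)→h](R)) ⋈[h=f] S) → 2

== RESULT ==
a | h | f | u | e
6 | 7 | 7 | p | 3
9 | 6 | 6 | p | 1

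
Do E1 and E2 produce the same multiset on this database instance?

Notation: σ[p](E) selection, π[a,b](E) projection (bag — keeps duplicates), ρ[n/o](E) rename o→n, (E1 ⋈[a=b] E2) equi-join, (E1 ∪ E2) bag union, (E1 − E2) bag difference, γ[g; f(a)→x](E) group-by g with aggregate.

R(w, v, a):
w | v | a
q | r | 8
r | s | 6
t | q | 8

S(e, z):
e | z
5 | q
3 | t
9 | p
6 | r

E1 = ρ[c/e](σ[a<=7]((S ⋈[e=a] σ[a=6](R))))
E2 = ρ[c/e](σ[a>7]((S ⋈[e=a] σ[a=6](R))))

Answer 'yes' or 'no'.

E1 subexpression sizes:
  S → 4
  R → 3
  σ[a=6](R) → 1
  (S ⋈[e=a] σ[a=6](R)) → 1
  σ[a<=7]((S ⋈[e=a] σ[a=6](R))) → 1
  ρ[c/e](σ[a<=7]((S ⋈[e=a] σ[a=6](R)))) → 1
E2 subexpression sizes:
  S → 4
  R → 3
  σ[a=6](R) → 1
  (S ⋈[e=a] σ[a=6](R)) → 1
  σ[a>7]((S ⋈[e=a] σ[a=6](R))) → 0
  ρ[c/e](σ[a>7]((S ⋈[e=a] σ[a=6](R)))) → 0

E1 result:
c | z | w | v | a
6 | r | r | s | 6
E2 result:
c | z | w | v | a
(0 rows)
Witness: (6, 'r', 'r', 's', 6) appears 1× in E1 but 0× in E2.

no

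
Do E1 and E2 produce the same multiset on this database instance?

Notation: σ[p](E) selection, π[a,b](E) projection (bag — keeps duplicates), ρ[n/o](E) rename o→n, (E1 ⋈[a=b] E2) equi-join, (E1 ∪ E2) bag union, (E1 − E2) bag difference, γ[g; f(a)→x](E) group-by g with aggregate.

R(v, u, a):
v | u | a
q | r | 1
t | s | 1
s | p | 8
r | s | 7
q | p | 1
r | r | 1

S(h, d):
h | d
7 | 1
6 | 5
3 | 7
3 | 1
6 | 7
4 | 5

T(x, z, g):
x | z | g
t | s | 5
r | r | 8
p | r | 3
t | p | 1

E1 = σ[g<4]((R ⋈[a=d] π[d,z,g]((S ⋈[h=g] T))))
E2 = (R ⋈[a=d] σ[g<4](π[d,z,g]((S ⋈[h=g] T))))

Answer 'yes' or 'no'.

E1 subexpression sizes:
  R → 6
  S → 6
  T → 4
  (S ⋈[h=g] T) → 2
  π[d,z,g]((S ⋈[h=g] T)) → 2
  (R ⋈[a=d] π[d,z,g]((S ⋈[h=g] T))) → 5
  σ[g<4]((R ⋈[a=d] π[d,z,g]((S ⋈[h=g] T)))) → 5
E2 subexpression sizes:
  R → 6
  S → 6
  T → 4
  (S ⋈[h=g] T) → 2
  π[d,z,g]((S ⋈[h=g] T)) → 2
  σ[g<4](π[d,z,g]((S ⋈[h=g] T))) → 2
  (R ⋈[a=d] σ[g<4](π[d,z,g]((S ⋈[h=g] T)))) → 5

E1 and E2 produce the same multiset:
v | u | a | d | z | g
q | p | 1 | 1 | r | 3
q | r | 1 | 1 | r | 3
r | r | 1 | 1 | r | 3
r | s | 7 | 7 | r | 3
t | s | 1 | 1 | r | 3

yes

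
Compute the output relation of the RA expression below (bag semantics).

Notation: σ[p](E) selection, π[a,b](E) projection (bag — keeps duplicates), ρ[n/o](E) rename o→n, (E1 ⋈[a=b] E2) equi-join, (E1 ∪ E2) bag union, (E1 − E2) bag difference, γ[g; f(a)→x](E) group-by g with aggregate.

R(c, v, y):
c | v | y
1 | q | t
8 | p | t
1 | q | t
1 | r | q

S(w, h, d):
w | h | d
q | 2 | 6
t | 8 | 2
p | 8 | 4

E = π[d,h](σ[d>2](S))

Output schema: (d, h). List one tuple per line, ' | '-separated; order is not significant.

Stepwise |·|:
  S → 3
  σ[d>2](S) → 2
  π[d,h](σ[d>2](S)) → 2

== RESULT ==
d | h
4 | 8
6 | 2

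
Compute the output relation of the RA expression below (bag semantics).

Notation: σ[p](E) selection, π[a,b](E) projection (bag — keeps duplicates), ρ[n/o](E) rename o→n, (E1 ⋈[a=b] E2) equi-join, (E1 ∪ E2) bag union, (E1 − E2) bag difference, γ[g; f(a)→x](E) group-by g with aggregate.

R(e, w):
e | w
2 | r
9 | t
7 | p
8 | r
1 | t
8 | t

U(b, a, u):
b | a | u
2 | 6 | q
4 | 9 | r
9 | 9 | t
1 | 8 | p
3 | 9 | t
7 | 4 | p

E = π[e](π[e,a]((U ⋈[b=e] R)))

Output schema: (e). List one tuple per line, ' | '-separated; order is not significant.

Stepwise |·|:
  U → 6
  R → 6
  (U ⋈[b=e] R) → 4
  π[e,a]((U ⋈[b=e] R)) → 4
  π[e](π[e,a]((U ⋈[b=e] R))) → 4

== RESULT ==
e
1
2
7
9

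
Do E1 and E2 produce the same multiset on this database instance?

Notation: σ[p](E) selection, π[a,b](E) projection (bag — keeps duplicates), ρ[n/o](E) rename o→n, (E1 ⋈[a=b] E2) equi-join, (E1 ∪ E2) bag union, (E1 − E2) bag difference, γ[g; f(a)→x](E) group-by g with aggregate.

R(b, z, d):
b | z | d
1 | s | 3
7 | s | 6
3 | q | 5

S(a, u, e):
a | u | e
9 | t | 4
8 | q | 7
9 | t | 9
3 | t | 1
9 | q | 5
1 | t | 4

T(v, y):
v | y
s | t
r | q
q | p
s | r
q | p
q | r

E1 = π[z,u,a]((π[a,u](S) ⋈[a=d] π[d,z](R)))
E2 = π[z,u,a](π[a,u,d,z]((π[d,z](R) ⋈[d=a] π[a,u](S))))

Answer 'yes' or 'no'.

E1 subexpression sizes:
  S → 6
  π[a,u](S) → 6
  R → 3
  π[d,z](R) → 3
  (π[a,u](S) ⋈[a=d] π[d,z](R)) → 1
  π[z,u,a]((π[a,u](S) ⋈[a=d] π[d,z](R))) → 1
E2 subexpression sizes:
  R → 3
  π[d,z](R) → 3
  S → 6
  π[a,u](S) → 6
  (π[d,z](R) ⋈[d=a] π[a,u](S)) → 1
  π[a,u,d,z]((π[d,z](R) ⋈[d=a] π[a,u](S))) → 1
  π[z,u,a](π[a,u,d,z]((π[d,z](R) ⋈[d=a] π[a,u](S)))) → 1

E1 and E2 produce the same multiset:
z | u | a
s | t | 3

yes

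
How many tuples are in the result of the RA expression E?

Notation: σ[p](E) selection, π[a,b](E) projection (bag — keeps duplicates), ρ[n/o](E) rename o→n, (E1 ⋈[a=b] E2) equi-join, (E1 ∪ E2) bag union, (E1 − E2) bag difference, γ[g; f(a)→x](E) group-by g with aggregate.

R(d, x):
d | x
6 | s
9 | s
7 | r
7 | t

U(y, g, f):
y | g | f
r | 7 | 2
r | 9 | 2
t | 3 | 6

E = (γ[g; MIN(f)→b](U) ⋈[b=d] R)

Row counts bottom-up:
  U → 3
  γ[g; MIN(f)→b](U) → 3
  R → 4
  (γ[g; MIN(f)→b](U) ⋈[b=d] R) → 1

|E| = 1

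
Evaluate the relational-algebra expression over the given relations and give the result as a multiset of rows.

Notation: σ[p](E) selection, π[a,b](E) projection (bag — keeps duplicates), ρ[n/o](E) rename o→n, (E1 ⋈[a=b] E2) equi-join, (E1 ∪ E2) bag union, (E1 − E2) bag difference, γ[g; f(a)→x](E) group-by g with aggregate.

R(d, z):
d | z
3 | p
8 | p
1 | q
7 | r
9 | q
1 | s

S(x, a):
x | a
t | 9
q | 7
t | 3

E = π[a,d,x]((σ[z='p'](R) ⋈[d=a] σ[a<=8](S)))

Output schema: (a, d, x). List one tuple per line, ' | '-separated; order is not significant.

Row counts bottom-up:
  R → 6
  σ[z='p'](R) → 2
  S → 3
  σ[a<=8](S) → 2
  (σ[z='p'](R) ⋈[d=a] σ[a<=8](S)) → 1
  π[a,d,x]((σ[z='p'](R) ⋈[d=a] σ[a<=8](S))) → 1

== RESULT ==
a | d | x
3 | 3 | t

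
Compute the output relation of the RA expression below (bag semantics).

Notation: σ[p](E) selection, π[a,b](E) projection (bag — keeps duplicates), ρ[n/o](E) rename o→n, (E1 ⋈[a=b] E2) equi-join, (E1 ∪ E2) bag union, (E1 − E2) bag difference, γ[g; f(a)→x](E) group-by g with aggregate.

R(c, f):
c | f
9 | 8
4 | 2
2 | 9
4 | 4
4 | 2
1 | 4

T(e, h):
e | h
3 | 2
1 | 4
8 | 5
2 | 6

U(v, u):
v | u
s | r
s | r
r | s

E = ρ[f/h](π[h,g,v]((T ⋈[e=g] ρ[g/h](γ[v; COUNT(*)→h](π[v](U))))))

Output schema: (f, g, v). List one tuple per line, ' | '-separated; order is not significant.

Stepwise |·|:
  T → 4
  U → 3
  π[v](U) → 3
  γ[v; COUNT(*)→h](π[v](U)) → 2
  ρ[g/h](γ[v; COUNT(*)→h](π[v](U))) → 2
  (T ⋈[e=g] ρ[g/h](γ[v; COUNT(*)→h](π[v](U)))) → 2
  π[h,g,v]((T ⋈[e=g] ρ[g/h](γ[v; COUNT(*)→h](π[v](U))))) → 2
  ρ[f/h](π[h,g,v]((T ⋈[e=g] ρ[g/h](γ[v; COUNT(*)→h](π[v](U)))))) → 2

== RESULT ==
f | g | v
4 | 1 | r
6 | 2 | s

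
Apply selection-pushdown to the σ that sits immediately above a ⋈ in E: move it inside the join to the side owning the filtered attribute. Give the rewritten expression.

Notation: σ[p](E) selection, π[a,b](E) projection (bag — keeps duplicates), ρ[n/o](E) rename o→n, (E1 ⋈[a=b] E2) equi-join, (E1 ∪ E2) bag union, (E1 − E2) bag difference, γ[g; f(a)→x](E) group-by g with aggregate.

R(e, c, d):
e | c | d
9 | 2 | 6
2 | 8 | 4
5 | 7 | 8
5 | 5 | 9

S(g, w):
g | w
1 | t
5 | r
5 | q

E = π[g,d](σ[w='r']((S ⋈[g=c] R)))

σ filters on w, owned by the left side.
E' = π[g,d]((σ[w='r'](S) ⋈[g=c] R))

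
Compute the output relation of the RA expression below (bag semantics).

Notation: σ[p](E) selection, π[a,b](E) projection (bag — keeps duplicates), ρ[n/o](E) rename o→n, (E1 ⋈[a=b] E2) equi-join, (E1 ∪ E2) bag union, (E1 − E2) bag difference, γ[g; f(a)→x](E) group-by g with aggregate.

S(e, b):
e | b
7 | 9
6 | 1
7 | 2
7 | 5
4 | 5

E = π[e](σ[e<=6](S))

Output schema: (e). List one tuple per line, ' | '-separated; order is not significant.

Subexpression sizes:
  S → 5
  σ[e<=6](S) → 2
  π[e](σ[e<=6](S)) → 2

== RESULT ==
e
4
6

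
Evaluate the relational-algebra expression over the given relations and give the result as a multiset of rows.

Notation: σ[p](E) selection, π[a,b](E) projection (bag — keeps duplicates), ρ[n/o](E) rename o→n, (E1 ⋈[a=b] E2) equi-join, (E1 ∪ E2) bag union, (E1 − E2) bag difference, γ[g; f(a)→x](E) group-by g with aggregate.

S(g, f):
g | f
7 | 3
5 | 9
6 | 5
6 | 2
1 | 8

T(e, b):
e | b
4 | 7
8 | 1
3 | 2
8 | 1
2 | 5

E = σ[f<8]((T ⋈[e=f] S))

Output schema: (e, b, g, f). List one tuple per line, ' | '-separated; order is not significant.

Per-node cardinality:
  T → 5
  S → 5
  (T ⋈[e=f] S) → 4
  σ[f<8]((T ⋈[e=f] S)) → 2

== RESULT ==
e | b | g | f
2 | 5 | 6 | 2
3 | 2 | 7 | 3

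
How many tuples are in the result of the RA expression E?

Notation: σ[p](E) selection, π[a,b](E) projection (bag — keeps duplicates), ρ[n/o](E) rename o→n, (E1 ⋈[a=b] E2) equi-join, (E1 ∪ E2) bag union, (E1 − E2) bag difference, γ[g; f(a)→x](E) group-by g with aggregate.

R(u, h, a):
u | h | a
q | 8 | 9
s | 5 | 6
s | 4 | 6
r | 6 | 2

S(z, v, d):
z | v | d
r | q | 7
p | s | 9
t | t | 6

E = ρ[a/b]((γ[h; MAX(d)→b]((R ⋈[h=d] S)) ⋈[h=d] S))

Subexpression sizes:
  R → 4
  S → 3
  (R ⋈[h=d] S) → 1
  γ[h; MAX(d)→b]((R ⋈[h=d] S)) → 1
  S → 3
  (γ[h; MAX(d)→b]((R ⋈[h=d] S)) ⋈[h=d] S) → 1
  ρ[a/b]((γ[h; MAX(d)→b]((R ⋈[h=d] S)) ⋈[h=d] S)) → 1

|E| = 1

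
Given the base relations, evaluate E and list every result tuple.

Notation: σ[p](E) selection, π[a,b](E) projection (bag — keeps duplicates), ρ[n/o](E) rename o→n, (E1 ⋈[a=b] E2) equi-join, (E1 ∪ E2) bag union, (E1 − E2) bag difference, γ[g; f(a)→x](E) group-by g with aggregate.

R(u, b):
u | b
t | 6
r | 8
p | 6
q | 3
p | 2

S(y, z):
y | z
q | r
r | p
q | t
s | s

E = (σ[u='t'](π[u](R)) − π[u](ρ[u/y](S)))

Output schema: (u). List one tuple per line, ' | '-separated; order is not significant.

Per-node cardinality:
  R → 5
  π[u](R) → 5
  σ[u='t'](π[u](R)) → 1
  S → 4
  ρ[u/y](S) → 4
  π[u](ρ[u/y](S)) → 4
  (σ[u='t'](π[u](R)) − π[u](ρ[u/y](S))) → 1

== RESULT ==
u
t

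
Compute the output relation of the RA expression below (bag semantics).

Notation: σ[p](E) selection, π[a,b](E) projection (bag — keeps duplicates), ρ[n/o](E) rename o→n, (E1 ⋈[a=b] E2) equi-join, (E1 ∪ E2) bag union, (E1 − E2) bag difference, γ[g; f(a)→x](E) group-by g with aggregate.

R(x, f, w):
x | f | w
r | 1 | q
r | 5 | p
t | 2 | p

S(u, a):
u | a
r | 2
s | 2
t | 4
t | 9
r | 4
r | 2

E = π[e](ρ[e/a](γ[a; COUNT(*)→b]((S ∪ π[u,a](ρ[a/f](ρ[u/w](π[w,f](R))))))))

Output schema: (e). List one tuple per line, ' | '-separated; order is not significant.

Per-node cardinality:
  S → 6
  R → 3
  π[w,f](R) → 3
  ρ[u/w](π[w,f](R)) → 3
  ρ[a/f](ρ[u/w](π[w,f](R))) → 3
  π[u,a](ρ[a/f](ρ[u/w](π[w,f](R)))) → 3
  (S ∪ π[u,a](ρ[a/f](ρ[u/w](π[w,f](R))))) → 9
  γ[a; COUNT(*)→b]((S ∪ π[u,a](ρ[a/f](ρ[u/w](π[w,f](R)))))) → 5
  ρ[e/a](γ[a; COUNT(*)→b]((S ∪ π[u,a](ρ[a/f](ρ[u/w](π[w,f](R))))))) → 5
  π[e](ρ[e/a](γ[a; COUNT(*)→b]((S ∪ π[u,a](ρ[a/f](ρ[u/w](π[w,f](R)))))))) → 5

== RESULT ==
e
1
2
4
5
9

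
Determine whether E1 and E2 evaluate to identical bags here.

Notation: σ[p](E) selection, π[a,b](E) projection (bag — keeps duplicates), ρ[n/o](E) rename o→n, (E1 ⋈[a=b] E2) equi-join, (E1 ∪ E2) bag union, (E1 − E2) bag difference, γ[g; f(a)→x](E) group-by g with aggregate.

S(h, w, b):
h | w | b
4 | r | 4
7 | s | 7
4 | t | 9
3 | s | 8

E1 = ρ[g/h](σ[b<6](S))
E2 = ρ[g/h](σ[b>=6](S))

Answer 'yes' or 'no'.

E1 stepwise |·|:
  S → 4
  σ[b<6](S) → 1
  ρ[g/h](σ[b<6](S)) → 1
E2 stepwise |·|:
  S → 4
  σ[b>=6](S) → 3
  ρ[g/h](σ[b>=6](S)) → 3

E1 result:
g | w | b
4 | r | 4
E2 result:
g | w | b
3 | s | 8
4 | t | 9
7 | s | 7
Witness: (3, 's', 8) appears 0× in E1 but 1× in E2.

no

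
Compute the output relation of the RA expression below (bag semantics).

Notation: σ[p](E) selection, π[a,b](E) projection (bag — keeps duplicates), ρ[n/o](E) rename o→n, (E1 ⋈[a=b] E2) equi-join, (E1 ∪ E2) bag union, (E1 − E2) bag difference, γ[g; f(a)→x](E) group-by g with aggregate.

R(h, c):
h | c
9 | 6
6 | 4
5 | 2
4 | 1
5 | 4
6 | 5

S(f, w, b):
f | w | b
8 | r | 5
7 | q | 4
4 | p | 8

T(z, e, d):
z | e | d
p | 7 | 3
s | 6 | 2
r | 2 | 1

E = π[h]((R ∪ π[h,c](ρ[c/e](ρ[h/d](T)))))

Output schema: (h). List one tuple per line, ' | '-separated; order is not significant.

Per-node cardinality:
  R → 6
  T → 3
  ρ[h/d](T) → 3
  ρ[c/e](ρ[h/d](T)) → 3
  π[h,c](ρ[c/e](ρ[h/d](T))) → 3
  (R ∪ π[h,c](ρ[c/e](ρ[h/d](T)))) → 9
  π[h]((R ∪ π[h,c](ρ[c/e](ρ[h/d](T))))) → 9

== RESULT ==
h
1
2
3
4
5
5
6
6
9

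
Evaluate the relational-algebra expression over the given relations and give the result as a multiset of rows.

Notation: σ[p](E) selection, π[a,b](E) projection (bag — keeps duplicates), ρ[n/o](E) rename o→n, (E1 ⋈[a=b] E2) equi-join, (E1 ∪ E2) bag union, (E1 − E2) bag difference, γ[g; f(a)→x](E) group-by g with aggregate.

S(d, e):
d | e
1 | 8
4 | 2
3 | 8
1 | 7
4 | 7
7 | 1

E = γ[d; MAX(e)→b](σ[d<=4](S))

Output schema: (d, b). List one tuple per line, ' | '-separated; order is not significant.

Row counts bottom-up:
  S → 6
  σ[d<=4](S) → 5
  γ[d; MAX(e)→b](σ[d<=4](S)) → 3

== RESULT ==
d | b
1 | 8
3 | 8
4 | 7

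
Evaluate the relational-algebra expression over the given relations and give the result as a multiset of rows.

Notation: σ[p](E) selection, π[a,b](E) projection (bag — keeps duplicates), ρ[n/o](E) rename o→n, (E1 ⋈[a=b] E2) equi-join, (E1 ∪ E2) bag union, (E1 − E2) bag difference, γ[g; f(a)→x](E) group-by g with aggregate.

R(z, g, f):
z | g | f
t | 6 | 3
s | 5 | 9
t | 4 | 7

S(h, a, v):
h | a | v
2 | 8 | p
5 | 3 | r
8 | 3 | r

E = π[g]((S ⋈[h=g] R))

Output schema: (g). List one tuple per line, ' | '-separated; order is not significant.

Stepwise |·|:
  S → 3
  R → 3
  (S ⋈[h=g] R) → 1
  π[g]((S ⋈[h=g] R)) → 1

== RESULT ==
g
5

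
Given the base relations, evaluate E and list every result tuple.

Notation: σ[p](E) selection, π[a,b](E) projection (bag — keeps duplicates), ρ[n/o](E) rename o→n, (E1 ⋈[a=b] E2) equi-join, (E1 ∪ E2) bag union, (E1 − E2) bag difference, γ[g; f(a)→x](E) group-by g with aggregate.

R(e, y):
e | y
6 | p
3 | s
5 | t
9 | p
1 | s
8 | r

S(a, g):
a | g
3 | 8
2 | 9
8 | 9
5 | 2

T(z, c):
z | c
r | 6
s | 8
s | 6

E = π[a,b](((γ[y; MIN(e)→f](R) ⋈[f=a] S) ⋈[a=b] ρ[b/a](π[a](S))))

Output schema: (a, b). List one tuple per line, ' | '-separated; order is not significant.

Row counts bottom-up:
  R → 6
  γ[y; MIN(e)→f](R) → 4
  S → 4
  (γ[y; MIN(e)→f](R) ⋈[f=a] S) → 2
  S → 4
  π[a](S) → 4
  ρ[b/a](π[a](S)) → 4
  ((γ[y; MIN(e)→f](R) ⋈[f=a] S) ⋈[a=b] ρ[b/a](π[a](S))) → 2
  π[a,b](((γ[y; MIN(e)→f](R) ⋈[f=a] S) ⋈[a=b] ρ[b/a](π[a](S)))) → 2

== RESULT ==
a | b
5 | 5
8 | 8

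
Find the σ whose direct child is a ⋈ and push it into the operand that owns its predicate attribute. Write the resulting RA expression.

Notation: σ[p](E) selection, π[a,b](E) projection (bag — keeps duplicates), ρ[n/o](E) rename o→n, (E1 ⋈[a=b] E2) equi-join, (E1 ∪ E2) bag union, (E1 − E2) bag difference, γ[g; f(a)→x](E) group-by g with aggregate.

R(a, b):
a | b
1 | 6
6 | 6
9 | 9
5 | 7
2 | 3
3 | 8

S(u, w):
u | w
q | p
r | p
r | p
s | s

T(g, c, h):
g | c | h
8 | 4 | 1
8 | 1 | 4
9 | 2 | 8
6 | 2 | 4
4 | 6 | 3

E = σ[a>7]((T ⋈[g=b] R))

σ filters on a, owned by the right side.
E' = (T ⋈[g=b] σ[a>7](R))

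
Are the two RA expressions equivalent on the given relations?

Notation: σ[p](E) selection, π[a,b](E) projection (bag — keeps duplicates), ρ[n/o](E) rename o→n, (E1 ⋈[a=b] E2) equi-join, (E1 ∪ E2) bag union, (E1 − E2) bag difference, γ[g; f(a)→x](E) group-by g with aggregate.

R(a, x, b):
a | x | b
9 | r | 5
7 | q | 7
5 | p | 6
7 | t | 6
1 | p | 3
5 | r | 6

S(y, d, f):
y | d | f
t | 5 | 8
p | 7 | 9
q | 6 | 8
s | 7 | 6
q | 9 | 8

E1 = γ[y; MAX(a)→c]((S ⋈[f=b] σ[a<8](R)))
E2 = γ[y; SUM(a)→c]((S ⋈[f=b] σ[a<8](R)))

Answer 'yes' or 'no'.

E1 row counts bottom-up:
  S → 5
  R → 6
  σ[a<8](R) → 5
  (S ⋈[f=b] σ[a<8](R)) → 3
  γ[y; MAX(a)→c]((S ⋈[f=b] σ[a<8](R))) → 1
E2 row counts bottom-up:
  S → 5
  R → 6
  σ[a<8](R) → 5
  (S ⋈[f=b] σ[a<8](R)) → 3
  γ[y; SUM(a)→c]((S ⋈[f=b] σ[a<8](R))) → 1

E1 result:
y | c
s | 7
E2 result:
y | c
s | 17
Witness: ('s', 17) appears 0× in E1 but 1× in E2.

no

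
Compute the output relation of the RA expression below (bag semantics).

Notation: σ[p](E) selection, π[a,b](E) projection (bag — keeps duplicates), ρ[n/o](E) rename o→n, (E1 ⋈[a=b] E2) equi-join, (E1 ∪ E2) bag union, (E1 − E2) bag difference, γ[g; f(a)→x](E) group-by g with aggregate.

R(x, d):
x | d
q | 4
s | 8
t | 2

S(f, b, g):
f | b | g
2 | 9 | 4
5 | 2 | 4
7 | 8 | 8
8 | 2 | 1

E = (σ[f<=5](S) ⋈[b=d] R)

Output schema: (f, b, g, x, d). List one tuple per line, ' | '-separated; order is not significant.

Stepwise |·|:
  S → 4
  σ[f<=5](S) → 2
  R → 3
  (σ[f<=5](S) ⋈[b=d] R) → 1

== RESULT ==
f | b | g | x | d
5 | 2 | 4 | t | 2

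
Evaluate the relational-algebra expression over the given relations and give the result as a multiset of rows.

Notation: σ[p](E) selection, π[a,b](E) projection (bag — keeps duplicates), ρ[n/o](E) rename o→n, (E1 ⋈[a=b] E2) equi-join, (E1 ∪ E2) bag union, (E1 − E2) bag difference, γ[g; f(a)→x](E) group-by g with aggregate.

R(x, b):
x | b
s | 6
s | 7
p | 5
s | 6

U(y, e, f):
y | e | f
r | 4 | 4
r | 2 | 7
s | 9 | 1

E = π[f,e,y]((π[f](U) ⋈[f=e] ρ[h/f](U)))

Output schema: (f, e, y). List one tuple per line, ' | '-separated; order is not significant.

Per-node cardinality:
  U → 3
  π[f](U) → 3
  U → 3
  ρ[h/f](U) → 3
  (π[f](U) ⋈[f=e] ρ[h/f](U)) → 1
  π[f,e,y]((π[f](U) ⋈[f=e] ρ[h/f](U))) → 1

== RESULT ==
f | e | y
4 | 4 | r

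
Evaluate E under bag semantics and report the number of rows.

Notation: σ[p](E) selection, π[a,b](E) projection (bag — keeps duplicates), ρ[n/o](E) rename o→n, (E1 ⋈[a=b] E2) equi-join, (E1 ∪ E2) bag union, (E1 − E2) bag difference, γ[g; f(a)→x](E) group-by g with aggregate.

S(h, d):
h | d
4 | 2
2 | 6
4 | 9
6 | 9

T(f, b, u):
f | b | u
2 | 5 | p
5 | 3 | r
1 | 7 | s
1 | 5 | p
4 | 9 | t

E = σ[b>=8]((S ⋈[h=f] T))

Per-node cardinality:
  S → 4
  T → 5
  (S ⋈[h=f] T) → 3
  σ[b>=8]((S ⋈[h=f] T)) → 2

|E| = 2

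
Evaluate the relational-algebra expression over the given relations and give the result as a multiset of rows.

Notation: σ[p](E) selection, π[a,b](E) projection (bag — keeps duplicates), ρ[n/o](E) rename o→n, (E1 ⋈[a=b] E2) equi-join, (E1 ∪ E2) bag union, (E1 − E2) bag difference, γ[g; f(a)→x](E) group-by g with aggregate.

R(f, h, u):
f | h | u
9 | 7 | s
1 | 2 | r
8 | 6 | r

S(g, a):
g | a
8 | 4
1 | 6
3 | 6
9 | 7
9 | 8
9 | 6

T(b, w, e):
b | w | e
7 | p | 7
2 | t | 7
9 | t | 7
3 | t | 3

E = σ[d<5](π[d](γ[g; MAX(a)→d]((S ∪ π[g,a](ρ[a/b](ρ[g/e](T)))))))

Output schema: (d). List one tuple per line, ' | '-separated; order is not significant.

Stepwise |·|:
  S → 6
  T → 4
  ρ[g/e](T) → 4
  ρ[a/b](ρ[g/e](T)) → 4
  π[g,a](ρ[a/b](ρ[g/e](T))) → 4
  (S ∪ π[g,a](ρ[a/b](ρ[g/e](T)))) → 10
  γ[g; MAX(a)→d]((S ∪ π[g,a](ρ[a/b](ρ[g/e](T))))) → 5
  π[d](γ[g; MAX(a)→d]((S ∪ π[g,a](ρ[a/b](ρ[g/e](T)))))) → 5
  σ[d<5](π[d](γ[g; MAX(a)→d]((S ∪ π[g,a](ρ[a/b](ρ[g/e](T))))))) → 1

== RESULT ==
d
4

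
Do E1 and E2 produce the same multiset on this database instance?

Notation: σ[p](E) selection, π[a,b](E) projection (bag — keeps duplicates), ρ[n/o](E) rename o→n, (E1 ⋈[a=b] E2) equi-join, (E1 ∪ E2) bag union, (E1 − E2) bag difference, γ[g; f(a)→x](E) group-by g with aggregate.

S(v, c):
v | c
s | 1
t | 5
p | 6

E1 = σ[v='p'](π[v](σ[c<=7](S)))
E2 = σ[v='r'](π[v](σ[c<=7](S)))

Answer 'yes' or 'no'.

E1 subexpression sizes:
  S → 3
  σ[c<=7](S) → 3
  π[v](σ[c<=7](S)) → 3
  σ[v='p'](π[v](σ[c<=7](S))) → 1
E2 subexpression sizes:
  S → 3
  σ[c<=7](S) → 3
  π[v](σ[c<=7](S)) → 3
  σ[v='r'](π[v](σ[c<=7](S))) → 0

E1 result:
v
p
E2 result:
v
(0 rows)
Witness: ('p',) appears 1× in E1 but 0× in E2.

no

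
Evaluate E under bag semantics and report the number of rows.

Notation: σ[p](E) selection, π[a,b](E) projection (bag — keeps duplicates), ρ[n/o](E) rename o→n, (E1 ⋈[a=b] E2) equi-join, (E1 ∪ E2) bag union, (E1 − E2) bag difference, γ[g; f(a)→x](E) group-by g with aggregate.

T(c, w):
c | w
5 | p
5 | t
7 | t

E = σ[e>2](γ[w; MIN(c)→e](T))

Per-node cardinality:
  T → 3
  γ[w; MIN(c)→e](T) → 2
  σ[e>2](γ[w; MIN(c)→e](T)) → 2

|E| = 2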